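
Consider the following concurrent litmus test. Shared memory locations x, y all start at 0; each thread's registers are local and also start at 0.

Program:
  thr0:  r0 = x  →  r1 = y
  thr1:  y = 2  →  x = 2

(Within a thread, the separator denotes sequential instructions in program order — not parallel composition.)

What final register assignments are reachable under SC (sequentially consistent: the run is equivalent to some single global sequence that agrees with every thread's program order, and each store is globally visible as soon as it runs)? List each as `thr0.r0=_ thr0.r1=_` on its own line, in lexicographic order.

outcome vector order: (thr0.r0,thr0.r1)
|SC outcomes| = 3

thr0.r0=0 thr0.r1=0
thr0.r0=0 thr0.r1=2
thr0.r0=2 thr0.r1=2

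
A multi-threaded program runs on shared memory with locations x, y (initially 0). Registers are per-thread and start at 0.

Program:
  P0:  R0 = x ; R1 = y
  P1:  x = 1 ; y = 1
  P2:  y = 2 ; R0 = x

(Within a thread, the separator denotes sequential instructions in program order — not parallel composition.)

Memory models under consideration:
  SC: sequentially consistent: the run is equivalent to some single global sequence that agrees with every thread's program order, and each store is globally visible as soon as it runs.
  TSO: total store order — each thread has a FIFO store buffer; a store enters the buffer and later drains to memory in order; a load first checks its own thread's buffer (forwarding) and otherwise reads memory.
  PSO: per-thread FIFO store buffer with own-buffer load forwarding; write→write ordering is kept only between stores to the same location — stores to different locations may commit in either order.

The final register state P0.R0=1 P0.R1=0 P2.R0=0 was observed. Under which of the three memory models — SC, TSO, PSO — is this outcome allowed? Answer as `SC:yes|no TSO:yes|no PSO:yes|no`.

outcome vector order: (P0.R0,P0.R1,P2.R0)
SC (11): <0 0 0>, <0 0 1>, <0 1 0>, <0 1 1>, <0 2 0>, <0 2 1>, <1 0 1>, <1 1 0>, <1 1 1>, <1 2 0>, <1 2 1>
TSO (12): <0 0 0>, <0 0 1>, <0 1 0>, <0 1 1>, <0 2 0>, <0 2 1>, <1 0 0>, <1 0 1>, <1 1 0>, <1 1 1>, <1 2 0>, <1 2 1>
PSO (12): <0 0 0>, <0 0 1>, <0 1 0>, <0 1 1>, <0 2 0>, <0 2 1>, <1 0 0>, <1 0 1>, <1 1 0>, <1 1 1>, <1 2 0>, <1 2 1>
target <1 0 0> ∈ {TSO,PSO}

SC:no TSO:yes PSO:yes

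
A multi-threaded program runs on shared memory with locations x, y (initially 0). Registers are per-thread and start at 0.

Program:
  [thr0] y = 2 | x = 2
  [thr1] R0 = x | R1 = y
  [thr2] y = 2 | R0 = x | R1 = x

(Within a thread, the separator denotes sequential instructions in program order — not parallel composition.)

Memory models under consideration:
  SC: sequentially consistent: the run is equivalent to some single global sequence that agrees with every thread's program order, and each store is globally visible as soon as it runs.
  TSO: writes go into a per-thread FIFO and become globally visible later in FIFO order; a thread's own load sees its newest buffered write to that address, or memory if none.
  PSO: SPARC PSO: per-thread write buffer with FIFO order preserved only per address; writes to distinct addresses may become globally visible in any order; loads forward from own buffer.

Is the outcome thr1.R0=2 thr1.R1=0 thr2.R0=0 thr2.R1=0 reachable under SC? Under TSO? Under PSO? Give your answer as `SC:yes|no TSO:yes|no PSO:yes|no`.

outcome vector order: (thr1.R0,thr1.R1,thr2.R0,thr2.R1)
SC: 9 outcomes — {<0 0 0 0> <0 0 0 2> <0 0 2 2> <0 2 0 0> <0 2 0 2> <0 2 2 2> <2 2 0 0> <2 2 0 2> <2 2 2 2>}
TSO: 9 outcomes — {<0 0 0 0> <0 0 0 2> <0 0 2 2> <0 2 0 0> <0 2 0 2> <0 2 2 2> <2 2 0 0> <2 2 0 2> <2 2 2 2>}
PSO: 12 outcomes — {<0 0 0 0> <0 0 0 2> <0 0 2 2> <0 2 0 0> <0 2 0 2> <0 2 2 2> <2 0 0 0> <2 0 0 2> <2 0 2 2> <2 2 0 0> <2 2 0 2> <2 2 2 2>}
target <2 0 0 0> ∈ {PSO}

SC:no TSO:no PSO:yes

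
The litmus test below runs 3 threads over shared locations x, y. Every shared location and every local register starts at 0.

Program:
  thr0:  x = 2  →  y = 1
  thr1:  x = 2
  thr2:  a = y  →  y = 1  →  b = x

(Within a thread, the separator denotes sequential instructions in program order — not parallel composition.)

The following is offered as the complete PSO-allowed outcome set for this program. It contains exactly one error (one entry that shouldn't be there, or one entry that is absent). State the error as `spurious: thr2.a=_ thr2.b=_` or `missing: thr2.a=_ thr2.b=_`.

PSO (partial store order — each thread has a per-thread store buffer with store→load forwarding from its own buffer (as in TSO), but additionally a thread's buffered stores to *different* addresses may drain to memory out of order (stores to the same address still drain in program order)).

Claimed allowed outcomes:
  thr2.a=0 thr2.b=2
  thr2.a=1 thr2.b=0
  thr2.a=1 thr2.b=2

outcome vector order: (thr2.a,thr2.b)
PSO (4): <0 0> <0 2> <1 0> <1 2>
PSO∖claimed = {<0 0>}

missing: thr2.a=0 thr2.b=0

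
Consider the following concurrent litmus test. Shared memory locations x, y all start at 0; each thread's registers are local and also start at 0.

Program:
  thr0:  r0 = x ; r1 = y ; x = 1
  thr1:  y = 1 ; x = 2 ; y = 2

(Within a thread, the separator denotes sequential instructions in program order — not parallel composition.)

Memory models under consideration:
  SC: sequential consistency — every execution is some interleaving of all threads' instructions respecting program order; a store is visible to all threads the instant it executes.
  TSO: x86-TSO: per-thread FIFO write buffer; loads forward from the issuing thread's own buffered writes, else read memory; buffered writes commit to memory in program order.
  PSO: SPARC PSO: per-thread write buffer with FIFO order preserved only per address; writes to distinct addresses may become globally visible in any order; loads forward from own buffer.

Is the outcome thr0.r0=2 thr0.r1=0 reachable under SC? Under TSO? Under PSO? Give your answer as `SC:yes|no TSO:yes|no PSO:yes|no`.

SC:no TSO:no PSO:yes

outcome vector order: (thr0.r0,thr0.r1)
SC (5): 0/0; 0/1; 0/2; 2/1; 2/2
TSO (5): 0/0; 0/1; 0/2; 2/1; 2/2
PSO (6): 0/0; 0/1; 0/2; 2/0; 2/1; 2/2
target 2/0 ∈ {PSO}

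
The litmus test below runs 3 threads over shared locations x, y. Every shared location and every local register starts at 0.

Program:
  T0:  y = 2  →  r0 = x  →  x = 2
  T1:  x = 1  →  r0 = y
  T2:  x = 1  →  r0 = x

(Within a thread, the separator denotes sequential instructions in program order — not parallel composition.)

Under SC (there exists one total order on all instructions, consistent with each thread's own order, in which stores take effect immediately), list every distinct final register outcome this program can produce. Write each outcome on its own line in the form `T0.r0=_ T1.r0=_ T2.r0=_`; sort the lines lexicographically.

outcome vector order: (T0.r0,T1.r0,T2.r0)
|SC outcomes| = 6

T0.r0=0 T1.r0=2 T2.r0=1
T0.r0=0 T1.r0=2 T2.r0=2
T0.r0=1 T1.r0=0 T2.r0=1
T0.r0=1 T1.r0=0 T2.r0=2
T0.r0=1 T1.r0=2 T2.r0=1
T0.r0=1 T1.r0=2 T2.r0=2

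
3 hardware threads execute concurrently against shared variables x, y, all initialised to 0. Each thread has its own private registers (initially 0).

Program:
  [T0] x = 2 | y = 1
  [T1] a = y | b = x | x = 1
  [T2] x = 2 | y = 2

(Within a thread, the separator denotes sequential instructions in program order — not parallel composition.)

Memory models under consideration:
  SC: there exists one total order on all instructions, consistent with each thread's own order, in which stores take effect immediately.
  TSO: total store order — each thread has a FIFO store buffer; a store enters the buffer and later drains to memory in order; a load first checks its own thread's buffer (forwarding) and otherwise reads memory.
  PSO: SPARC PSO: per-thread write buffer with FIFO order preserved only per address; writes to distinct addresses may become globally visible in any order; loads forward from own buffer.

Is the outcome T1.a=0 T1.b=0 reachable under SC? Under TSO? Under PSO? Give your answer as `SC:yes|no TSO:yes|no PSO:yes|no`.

outcome vector order: (T1.a,T1.b)
SC: 4 outcomes — {(0,0) (0,2) (1,2) (2,2)}
TSO: 4 outcomes — {(0,0) (0,2) (1,2) (2,2)}
PSO: 6 outcomes — {(0,0) (0,2) (1,0) (1,2) (2,0) (2,2)}
target (0,0) ∈ {SC,TSO,PSO}

SC:yes TSO:yes PSO:yes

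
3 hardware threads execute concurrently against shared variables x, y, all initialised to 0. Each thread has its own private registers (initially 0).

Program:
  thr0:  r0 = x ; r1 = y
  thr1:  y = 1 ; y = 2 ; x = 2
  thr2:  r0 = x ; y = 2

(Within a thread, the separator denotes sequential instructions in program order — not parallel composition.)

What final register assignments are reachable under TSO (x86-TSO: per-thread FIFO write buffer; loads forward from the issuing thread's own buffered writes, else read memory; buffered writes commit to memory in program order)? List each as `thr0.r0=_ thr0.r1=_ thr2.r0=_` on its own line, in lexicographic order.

outcome vector order: (thr0.r0,thr0.r1,thr2.r0)
|TSO outcomes| = 8

thr0.r0=0 thr0.r1=0 thr2.r0=0
thr0.r0=0 thr0.r1=0 thr2.r0=2
thr0.r0=0 thr0.r1=1 thr2.r0=0
thr0.r0=0 thr0.r1=1 thr2.r0=2
thr0.r0=0 thr0.r1=2 thr2.r0=0
thr0.r0=0 thr0.r1=2 thr2.r0=2
thr0.r0=2 thr0.r1=2 thr2.r0=0
thr0.r0=2 thr0.r1=2 thr2.r0=2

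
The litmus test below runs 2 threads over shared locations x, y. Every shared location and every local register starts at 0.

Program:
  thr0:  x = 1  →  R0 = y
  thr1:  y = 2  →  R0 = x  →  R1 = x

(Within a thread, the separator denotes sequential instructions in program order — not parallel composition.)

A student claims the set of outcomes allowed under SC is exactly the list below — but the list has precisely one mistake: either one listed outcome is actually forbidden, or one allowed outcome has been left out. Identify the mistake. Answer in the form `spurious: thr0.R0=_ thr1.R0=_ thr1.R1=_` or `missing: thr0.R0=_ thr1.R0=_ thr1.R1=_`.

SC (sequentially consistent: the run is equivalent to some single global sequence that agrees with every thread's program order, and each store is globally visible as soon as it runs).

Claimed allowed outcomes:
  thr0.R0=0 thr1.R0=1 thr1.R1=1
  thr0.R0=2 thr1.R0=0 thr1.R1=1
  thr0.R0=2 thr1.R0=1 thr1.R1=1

missing: thr0.R0=2 thr1.R0=0 thr1.R1=0

outcome vector order: (thr0.R0,thr1.R0,thr1.R1)
SC (4): <0 1 1> <2 0 0> <2 0 1> <2 1 1>
SC∖claimed = {<2 0 0>}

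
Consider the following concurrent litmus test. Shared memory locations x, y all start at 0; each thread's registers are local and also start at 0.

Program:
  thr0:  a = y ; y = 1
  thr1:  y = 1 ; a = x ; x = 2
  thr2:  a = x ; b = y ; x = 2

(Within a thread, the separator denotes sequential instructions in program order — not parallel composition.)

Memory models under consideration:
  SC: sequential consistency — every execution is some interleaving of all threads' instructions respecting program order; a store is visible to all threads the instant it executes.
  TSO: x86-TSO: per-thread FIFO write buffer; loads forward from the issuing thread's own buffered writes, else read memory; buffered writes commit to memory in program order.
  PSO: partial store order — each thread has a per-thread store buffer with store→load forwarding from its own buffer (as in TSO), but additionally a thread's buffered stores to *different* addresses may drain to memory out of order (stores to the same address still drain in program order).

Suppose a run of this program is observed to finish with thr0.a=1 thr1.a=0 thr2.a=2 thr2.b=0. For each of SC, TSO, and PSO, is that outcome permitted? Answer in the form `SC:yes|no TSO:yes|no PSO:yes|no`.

outcome vector order: (thr0.a,thr1.a,thr2.a,thr2.b)
SC: 10 outcomes — {0000 0001 0021 0200 0201 1000 1001 1021 1200 1201}
TSO: 10 outcomes — {0000 0001 0021 0200 0201 1000 1001 1021 1200 1201}
PSO: 12 outcomes — {0000 0001 0020 0021 0200 0201 1000 1001 1020 1021 1200 1201}
target 1020 ∈ {PSO}

SC:no TSO:no PSO:yes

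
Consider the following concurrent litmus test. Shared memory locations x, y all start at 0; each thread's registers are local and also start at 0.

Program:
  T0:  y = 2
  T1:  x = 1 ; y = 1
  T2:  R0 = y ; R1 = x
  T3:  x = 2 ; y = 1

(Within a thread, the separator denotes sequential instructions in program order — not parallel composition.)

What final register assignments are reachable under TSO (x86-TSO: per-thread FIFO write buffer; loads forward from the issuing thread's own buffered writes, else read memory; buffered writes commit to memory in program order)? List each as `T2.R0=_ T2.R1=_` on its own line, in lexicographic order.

outcome vector order: (T2.R0,T2.R1)
|TSO outcomes| = 8

T2.R0=0 T2.R1=0
T2.R0=0 T2.R1=1
T2.R0=0 T2.R1=2
T2.R0=1 T2.R1=1
T2.R0=1 T2.R1=2
T2.R0=2 T2.R1=0
T2.R0=2 T2.R1=1
T2.R0=2 T2.R1=2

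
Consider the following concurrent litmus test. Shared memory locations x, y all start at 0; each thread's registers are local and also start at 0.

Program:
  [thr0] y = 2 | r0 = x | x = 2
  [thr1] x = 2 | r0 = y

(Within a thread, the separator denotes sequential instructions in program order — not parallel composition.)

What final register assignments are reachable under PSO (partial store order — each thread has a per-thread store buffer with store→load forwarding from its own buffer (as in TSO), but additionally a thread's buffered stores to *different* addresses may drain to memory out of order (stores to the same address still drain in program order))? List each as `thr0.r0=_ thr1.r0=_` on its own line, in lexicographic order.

outcome vector order: (thr0.r0,thr1.r0)
|PSO outcomes| = 4

thr0.r0=0 thr1.r0=0
thr0.r0=0 thr1.r0=2
thr0.r0=2 thr1.r0=0
thr0.r0=2 thr1.r0=2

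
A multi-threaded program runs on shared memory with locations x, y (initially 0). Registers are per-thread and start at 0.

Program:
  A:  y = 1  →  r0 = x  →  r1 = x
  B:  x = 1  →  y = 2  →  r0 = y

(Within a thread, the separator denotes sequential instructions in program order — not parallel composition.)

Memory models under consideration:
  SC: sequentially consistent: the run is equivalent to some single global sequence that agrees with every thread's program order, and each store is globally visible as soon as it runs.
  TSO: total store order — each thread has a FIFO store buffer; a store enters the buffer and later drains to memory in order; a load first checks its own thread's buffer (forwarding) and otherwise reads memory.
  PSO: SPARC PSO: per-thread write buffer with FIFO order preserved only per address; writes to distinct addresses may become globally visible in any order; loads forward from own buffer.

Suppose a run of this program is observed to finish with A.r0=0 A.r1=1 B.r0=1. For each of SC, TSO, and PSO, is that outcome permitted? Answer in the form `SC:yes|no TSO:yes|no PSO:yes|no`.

outcome vector order: (A.r0,A.r1,B.r0)
under SC → 002; 012; 111; 112
under TSO → 001; 002; 011; 012; 111; 112
under PSO → 001; 002; 011; 012; 111; 112
target 011 ∈ {TSO,PSO}

SC:no TSO:yes PSO:yes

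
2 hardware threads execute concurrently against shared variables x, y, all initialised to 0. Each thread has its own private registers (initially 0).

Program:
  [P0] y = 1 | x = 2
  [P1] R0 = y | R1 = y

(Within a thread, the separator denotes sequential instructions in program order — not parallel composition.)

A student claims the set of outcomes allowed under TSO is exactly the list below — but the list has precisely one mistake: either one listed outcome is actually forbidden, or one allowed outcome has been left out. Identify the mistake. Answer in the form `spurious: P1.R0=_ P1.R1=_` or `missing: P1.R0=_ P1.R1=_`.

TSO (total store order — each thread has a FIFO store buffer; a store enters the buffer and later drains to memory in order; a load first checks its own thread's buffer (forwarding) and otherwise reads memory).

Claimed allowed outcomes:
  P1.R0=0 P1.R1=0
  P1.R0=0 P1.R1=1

outcome vector order: (P1.R0,P1.R1)
under TSO → <0 0>, <0 1>, <1 1>
TSO∖claimed = {<1 1>}

missing: P1.R0=1 P1.R1=1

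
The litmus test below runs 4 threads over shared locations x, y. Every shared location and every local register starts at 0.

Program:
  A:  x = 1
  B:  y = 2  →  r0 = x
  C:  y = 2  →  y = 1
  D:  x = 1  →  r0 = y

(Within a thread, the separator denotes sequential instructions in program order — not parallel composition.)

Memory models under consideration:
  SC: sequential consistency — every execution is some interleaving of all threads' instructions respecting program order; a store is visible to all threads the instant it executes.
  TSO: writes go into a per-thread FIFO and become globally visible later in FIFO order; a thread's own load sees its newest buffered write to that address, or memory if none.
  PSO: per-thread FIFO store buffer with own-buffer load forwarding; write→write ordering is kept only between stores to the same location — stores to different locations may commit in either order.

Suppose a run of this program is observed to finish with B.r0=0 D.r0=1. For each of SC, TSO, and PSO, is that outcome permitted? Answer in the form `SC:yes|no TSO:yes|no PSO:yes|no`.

SC:yes TSO:yes PSO:yes

outcome vector order: (B.r0,D.r0)
SC (5): 0/1, 0/2, 1/0, 1/1, 1/2
TSO (6): 0/0, 0/1, 0/2, 1/0, 1/1, 1/2
PSO (6): 0/0, 0/1, 0/2, 1/0, 1/1, 1/2
target 0/1 ∈ {SC,TSO,PSO}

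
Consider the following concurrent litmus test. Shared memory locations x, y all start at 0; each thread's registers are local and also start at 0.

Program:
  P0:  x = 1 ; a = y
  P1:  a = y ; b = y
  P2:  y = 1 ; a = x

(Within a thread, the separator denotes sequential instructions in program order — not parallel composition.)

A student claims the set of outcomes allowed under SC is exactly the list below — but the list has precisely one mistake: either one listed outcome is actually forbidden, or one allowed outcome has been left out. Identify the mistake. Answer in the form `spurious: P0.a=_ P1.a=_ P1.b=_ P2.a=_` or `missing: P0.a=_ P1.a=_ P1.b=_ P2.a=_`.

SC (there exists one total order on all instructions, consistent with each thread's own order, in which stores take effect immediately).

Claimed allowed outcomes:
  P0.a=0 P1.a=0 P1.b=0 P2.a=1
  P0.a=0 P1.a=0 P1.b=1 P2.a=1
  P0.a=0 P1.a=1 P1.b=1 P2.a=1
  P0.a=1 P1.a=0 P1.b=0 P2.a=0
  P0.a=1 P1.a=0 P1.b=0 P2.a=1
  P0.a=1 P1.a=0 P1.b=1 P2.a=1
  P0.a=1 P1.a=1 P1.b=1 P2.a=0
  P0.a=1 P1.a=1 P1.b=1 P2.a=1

outcome vector order: (P0.a,P1.a,P1.b,P2.a)
SC (9): 0001 0011 0111 1000 1001 1010 1011 1110 1111
SC∖claimed = {1010}

missing: P0.a=1 P1.a=0 P1.b=1 P2.a=0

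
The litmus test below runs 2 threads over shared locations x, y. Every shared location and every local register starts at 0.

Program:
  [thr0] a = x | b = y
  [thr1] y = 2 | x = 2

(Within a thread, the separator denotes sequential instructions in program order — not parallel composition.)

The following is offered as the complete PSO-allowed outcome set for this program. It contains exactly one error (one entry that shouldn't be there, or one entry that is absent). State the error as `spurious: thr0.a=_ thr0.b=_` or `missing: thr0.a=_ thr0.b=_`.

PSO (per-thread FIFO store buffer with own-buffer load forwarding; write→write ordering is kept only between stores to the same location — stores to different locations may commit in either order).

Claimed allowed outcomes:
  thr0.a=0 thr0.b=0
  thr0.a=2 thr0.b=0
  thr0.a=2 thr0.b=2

outcome vector order: (thr0.a,thr0.b)
PSO (4): 00 02 20 22
PSO∖claimed = {02}

missing: thr0.a=0 thr0.b=2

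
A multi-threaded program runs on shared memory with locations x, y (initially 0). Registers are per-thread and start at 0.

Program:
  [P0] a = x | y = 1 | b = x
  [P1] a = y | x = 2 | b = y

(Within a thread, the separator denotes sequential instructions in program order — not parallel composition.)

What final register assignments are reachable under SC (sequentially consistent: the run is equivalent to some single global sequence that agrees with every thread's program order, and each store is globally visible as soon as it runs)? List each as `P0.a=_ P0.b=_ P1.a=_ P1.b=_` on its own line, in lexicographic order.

P0.a=0 P0.b=0 P1.a=0 P1.b=1
P0.a=0 P0.b=0 P1.a=1 P1.b=1
P0.a=0 P0.b=2 P1.a=0 P1.b=0
P0.a=0 P0.b=2 P1.a=0 P1.b=1
P0.a=0 P0.b=2 P1.a=1 P1.b=1
P0.a=2 P0.b=2 P1.a=0 P1.b=0
P0.a=2 P0.b=2 P1.a=0 P1.b=1

outcome vector order: (P0.a,P0.b,P1.a,P1.b)
|SC outcomes| = 7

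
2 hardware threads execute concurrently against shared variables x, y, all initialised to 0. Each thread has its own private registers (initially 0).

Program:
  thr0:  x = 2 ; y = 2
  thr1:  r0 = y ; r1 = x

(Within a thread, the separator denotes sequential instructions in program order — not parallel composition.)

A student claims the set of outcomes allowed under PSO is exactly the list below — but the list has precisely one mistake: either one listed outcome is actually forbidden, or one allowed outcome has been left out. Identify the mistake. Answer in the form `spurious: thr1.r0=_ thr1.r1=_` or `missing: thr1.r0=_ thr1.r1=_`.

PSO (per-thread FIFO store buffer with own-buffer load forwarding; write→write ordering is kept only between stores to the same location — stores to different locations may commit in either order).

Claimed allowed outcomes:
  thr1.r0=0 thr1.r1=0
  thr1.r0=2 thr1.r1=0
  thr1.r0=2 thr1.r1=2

missing: thr1.r0=0 thr1.r1=2

outcome vector order: (thr1.r0,thr1.r1)
[PSO] allowed = {<0 0>; <0 2>; <2 0>; <2 2>}
PSO∖claimed = {<0 2>}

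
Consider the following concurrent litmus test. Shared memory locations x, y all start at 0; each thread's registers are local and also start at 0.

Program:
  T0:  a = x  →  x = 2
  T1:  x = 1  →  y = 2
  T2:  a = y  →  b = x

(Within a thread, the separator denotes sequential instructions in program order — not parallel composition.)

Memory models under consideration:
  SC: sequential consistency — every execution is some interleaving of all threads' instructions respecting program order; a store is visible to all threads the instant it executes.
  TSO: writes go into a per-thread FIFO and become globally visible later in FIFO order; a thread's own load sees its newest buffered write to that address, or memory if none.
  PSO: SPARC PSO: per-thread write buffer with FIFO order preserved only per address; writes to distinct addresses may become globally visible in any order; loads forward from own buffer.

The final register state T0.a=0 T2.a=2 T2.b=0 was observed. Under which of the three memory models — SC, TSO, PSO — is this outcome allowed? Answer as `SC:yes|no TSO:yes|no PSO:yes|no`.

outcome vector order: (T0.a,T2.a,T2.b)
[SC] allowed = {<0 0 0> <0 0 1> <0 0 2> <0 2 1> <0 2 2> <1 0 0> <1 0 1> <1 0 2> <1 2 1> <1 2 2>}
[TSO] allowed = {<0 0 0> <0 0 1> <0 0 2> <0 2 1> <0 2 2> <1 0 0> <1 0 1> <1 0 2> <1 2 1> <1 2 2>}
[PSO] allowed = {<0 0 0> <0 0 1> <0 0 2> <0 2 0> <0 2 1> <0 2 2> <1 0 0> <1 0 1> <1 0 2> <1 2 0> <1 2 1> <1 2 2>}
target <0 2 0> ∈ {PSO}

SC:no TSO:no PSO:yes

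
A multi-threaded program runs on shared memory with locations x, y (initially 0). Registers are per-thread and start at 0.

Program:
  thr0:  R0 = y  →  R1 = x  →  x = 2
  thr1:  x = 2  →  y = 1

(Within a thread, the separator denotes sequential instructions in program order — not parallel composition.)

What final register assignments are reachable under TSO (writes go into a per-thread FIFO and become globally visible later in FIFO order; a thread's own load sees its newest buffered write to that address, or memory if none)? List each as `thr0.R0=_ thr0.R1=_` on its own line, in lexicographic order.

thr0.R0=0 thr0.R1=0
thr0.R0=0 thr0.R1=2
thr0.R0=1 thr0.R1=2

outcome vector order: (thr0.R0,thr0.R1)
|TSO outcomes| = 3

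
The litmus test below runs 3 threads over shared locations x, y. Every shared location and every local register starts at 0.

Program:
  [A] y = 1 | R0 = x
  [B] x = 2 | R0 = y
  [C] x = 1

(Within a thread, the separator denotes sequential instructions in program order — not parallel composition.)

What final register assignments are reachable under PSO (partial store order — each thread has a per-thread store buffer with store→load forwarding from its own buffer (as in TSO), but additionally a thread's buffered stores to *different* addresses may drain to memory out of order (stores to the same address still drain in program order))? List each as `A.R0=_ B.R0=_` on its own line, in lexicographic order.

A.R0=0 B.R0=0
A.R0=0 B.R0=1
A.R0=1 B.R0=0
A.R0=1 B.R0=1
A.R0=2 B.R0=0
A.R0=2 B.R0=1

outcome vector order: (A.R0,B.R0)
|PSO outcomes| = 6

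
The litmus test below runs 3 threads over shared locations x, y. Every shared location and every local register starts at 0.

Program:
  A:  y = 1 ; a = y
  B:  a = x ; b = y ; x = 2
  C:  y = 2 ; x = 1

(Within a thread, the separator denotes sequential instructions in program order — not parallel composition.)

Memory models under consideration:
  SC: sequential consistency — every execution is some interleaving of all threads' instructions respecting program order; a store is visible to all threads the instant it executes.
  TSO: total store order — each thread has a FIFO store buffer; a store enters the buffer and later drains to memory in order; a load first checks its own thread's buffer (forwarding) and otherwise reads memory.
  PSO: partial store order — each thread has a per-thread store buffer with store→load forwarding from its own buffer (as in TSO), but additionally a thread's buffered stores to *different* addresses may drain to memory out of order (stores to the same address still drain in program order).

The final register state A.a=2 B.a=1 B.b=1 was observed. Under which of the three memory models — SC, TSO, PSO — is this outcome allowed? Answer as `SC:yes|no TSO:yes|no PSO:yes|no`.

outcome vector order: (A.a,B.a,B.b)
under SC → 1/0/0 1/0/1 1/0/2 1/1/1 1/1/2 2/0/0 2/0/1 2/0/2 2/1/2
under TSO → 1/0/0 1/0/1 1/0/2 1/1/1 1/1/2 2/0/0 2/0/1 2/0/2 2/1/2
under PSO → 1/0/0 1/0/1 1/0/2 1/1/0 1/1/1 1/1/2 2/0/0 2/0/1 2/0/2 2/1/0 2/1/1 2/1/2
target 2/1/1 ∈ {PSO}

SC:no TSO:no PSO:yes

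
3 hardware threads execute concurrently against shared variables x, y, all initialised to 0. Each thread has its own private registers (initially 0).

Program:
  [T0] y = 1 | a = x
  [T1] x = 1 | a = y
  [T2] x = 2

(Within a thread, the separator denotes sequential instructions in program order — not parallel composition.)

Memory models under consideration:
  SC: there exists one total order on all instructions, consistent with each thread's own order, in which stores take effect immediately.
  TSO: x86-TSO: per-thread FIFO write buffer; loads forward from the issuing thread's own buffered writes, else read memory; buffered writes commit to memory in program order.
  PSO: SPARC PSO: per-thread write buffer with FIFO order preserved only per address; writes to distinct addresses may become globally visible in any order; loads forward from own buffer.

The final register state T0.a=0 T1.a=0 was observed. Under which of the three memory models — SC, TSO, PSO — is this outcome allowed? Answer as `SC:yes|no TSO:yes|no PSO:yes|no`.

outcome vector order: (T0.a,T1.a)
[SC] allowed = {<0 1>; <1 0>; <1 1>; <2 0>; <2 1>}
[TSO] allowed = {<0 0>; <0 1>; <1 0>; <1 1>; <2 0>; <2 1>}
[PSO] allowed = {<0 0>; <0 1>; <1 0>; <1 1>; <2 0>; <2 1>}
target <0 0> ∈ {TSO,PSO}

SC:no TSO:yes PSO:yes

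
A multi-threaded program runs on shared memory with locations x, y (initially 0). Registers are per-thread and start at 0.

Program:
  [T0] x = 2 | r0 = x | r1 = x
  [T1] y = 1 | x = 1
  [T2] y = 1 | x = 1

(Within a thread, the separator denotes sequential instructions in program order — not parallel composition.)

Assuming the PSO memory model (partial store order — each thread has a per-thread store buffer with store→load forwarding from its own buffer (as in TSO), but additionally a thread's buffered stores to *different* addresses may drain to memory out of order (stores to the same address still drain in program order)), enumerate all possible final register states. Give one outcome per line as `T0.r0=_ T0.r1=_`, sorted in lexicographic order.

outcome vector order: (T0.r0,T0.r1)
|PSO outcomes| = 3

T0.r0=1 T0.r1=1
T0.r0=2 T0.r1=1
T0.r0=2 T0.r1=2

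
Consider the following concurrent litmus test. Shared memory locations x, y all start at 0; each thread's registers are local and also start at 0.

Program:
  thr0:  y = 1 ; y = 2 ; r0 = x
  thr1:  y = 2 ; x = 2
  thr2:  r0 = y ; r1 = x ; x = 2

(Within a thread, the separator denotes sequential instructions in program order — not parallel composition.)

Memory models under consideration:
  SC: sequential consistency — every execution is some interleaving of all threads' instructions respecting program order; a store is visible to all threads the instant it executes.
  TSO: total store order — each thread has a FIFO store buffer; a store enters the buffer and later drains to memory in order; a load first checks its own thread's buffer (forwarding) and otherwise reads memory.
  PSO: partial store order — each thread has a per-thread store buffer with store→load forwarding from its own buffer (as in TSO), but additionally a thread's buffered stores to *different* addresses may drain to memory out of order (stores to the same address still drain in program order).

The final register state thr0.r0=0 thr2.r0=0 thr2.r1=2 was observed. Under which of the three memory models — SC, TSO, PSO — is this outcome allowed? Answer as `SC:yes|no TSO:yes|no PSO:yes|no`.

outcome vector order: (thr0.r0,thr2.r0,thr2.r1)
[SC] allowed = {<0 0 0>, <0 0 2>, <0 1 0>, <0 1 2>, <0 2 0>, <0 2 2>, <2 0 0>, <2 0 2>, <2 1 0>, <2 1 2>, <2 2 0>, <2 2 2>}
[TSO] allowed = {<0 0 0>, <0 0 2>, <0 1 0>, <0 1 2>, <0 2 0>, <0 2 2>, <2 0 0>, <2 0 2>, <2 1 0>, <2 1 2>, <2 2 0>, <2 2 2>}
[PSO] allowed = {<0 0 0>, <0 0 2>, <0 1 0>, <0 1 2>, <0 2 0>, <0 2 2>, <2 0 0>, <2 0 2>, <2 1 0>, <2 1 2>, <2 2 0>, <2 2 2>}
target <0 0 2> ∈ {SC,TSO,PSO}

SC:yes TSO:yes PSO:yes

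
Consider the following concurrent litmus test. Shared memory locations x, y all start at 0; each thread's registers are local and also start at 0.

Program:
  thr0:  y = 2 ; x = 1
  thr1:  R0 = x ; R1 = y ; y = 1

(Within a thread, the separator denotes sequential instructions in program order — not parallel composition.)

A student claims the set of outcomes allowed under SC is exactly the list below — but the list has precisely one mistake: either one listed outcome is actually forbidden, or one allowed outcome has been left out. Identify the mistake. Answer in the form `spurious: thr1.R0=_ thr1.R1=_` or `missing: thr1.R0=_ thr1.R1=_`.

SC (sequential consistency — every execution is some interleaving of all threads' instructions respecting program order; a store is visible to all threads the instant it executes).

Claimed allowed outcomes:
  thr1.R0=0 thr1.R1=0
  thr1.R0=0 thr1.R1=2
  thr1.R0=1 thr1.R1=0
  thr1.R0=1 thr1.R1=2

outcome vector order: (thr1.R0,thr1.R1)
SC: 3 outcomes — {00 02 12}
claimed∖SC = {10}

spurious: thr1.R0=1 thr1.R1=0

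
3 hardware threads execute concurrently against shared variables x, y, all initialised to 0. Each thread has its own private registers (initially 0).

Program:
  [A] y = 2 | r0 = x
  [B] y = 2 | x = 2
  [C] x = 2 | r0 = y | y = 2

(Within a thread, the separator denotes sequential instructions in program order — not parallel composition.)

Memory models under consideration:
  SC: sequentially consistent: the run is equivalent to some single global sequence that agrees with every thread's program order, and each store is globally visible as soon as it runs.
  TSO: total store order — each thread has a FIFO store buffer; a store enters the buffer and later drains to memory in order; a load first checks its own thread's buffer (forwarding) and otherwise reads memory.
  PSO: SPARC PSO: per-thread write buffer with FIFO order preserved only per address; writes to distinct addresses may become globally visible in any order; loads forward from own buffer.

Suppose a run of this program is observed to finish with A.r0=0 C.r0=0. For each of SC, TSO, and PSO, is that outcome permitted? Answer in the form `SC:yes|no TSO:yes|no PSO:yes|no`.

SC:no TSO:yes PSO:yes

outcome vector order: (A.r0,C.r0)
[SC] allowed = {0/2 2/0 2/2}
[TSO] allowed = {0/0 0/2 2/0 2/2}
[PSO] allowed = {0/0 0/2 2/0 2/2}
target 0/0 ∈ {TSO,PSO}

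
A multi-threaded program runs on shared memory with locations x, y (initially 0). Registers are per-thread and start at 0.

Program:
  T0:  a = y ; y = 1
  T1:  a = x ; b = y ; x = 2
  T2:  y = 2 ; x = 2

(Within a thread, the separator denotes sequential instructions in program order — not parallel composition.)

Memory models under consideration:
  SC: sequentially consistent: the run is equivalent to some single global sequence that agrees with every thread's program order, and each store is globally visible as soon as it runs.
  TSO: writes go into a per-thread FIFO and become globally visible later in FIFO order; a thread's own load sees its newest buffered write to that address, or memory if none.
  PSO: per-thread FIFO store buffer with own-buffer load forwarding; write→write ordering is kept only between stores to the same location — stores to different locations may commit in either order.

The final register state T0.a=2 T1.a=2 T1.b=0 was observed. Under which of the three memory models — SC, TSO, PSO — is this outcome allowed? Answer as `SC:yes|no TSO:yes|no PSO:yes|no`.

outcome vector order: (T0.a,T1.a,T1.b)
under SC → <0 0 0>; <0 0 1>; <0 0 2>; <0 2 1>; <0 2 2>; <2 0 0>; <2 0 1>; <2 0 2>; <2 2 1>; <2 2 2>
under TSO → <0 0 0>; <0 0 1>; <0 0 2>; <0 2 1>; <0 2 2>; <2 0 0>; <2 0 1>; <2 0 2>; <2 2 1>; <2 2 2>
under PSO → <0 0 0>; <0 0 1>; <0 0 2>; <0 2 0>; <0 2 1>; <0 2 2>; <2 0 0>; <2 0 1>; <2 0 2>; <2 2 0>; <2 2 1>; <2 2 2>
target <2 2 0> ∈ {PSO}

SC:no TSO:no PSO:yes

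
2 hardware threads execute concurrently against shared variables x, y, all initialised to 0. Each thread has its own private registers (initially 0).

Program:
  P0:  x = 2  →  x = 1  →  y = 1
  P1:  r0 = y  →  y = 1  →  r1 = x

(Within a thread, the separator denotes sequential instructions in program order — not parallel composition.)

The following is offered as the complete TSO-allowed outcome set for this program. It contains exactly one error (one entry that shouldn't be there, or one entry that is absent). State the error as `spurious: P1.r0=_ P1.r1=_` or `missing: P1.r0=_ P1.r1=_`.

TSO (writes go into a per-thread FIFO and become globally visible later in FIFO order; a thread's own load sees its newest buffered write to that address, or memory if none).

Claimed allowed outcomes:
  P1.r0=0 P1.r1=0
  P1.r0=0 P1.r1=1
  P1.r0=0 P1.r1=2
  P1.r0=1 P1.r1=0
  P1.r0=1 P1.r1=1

outcome vector order: (P1.r0,P1.r1)
TSO: 4 outcomes — {0/0, 0/1, 0/2, 1/1}
claimed∖TSO = {1/0}

spurious: P1.r0=1 P1.r1=0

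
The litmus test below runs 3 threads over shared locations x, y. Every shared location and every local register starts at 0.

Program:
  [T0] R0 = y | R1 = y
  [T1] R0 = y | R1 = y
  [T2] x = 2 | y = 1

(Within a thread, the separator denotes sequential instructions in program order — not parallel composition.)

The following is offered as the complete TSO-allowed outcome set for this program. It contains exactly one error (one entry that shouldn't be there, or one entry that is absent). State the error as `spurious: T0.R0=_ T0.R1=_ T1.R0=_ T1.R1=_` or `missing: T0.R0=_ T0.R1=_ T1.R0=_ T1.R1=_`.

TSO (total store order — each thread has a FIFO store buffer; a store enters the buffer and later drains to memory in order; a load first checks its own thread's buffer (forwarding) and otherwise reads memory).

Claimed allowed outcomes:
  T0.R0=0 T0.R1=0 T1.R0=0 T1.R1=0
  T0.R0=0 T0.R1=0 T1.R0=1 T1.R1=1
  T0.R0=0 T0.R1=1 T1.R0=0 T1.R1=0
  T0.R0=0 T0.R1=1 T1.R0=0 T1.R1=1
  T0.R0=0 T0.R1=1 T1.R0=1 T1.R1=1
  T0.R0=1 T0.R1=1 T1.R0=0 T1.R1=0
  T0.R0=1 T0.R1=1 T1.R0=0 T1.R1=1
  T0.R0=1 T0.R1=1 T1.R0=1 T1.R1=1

missing: T0.R0=0 T0.R1=0 T1.R0=0 T1.R1=1

outcome vector order: (T0.R0,T0.R1,T1.R0,T1.R1)
TSO (9): <0 0 0 0>; <0 0 0 1>; <0 0 1 1>; <0 1 0 0>; <0 1 0 1>; <0 1 1 1>; <1 1 0 0>; <1 1 0 1>; <1 1 1 1>
TSO∖claimed = {<0 0 0 1>}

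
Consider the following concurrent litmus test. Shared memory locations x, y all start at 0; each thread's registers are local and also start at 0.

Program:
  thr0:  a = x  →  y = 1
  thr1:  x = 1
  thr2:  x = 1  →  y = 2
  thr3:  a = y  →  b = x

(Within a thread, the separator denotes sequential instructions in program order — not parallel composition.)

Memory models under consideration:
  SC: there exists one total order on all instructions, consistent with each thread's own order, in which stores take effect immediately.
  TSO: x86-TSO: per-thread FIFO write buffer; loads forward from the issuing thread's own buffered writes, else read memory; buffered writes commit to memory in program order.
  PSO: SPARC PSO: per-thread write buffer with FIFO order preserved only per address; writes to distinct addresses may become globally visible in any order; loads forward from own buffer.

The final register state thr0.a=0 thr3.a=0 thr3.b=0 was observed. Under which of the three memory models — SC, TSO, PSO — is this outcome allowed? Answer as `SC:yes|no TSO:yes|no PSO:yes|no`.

SC:yes TSO:yes PSO:yes

outcome vector order: (thr0.a,thr3.a,thr3.b)
[SC] allowed = {000 001 010 011 021 100 101 111 121}
[TSO] allowed = {000 001 010 011 021 100 101 111 121}
[PSO] allowed = {000 001 010 011 020 021 100 101 111 120 121}
target 000 ∈ {SC,TSO,PSO}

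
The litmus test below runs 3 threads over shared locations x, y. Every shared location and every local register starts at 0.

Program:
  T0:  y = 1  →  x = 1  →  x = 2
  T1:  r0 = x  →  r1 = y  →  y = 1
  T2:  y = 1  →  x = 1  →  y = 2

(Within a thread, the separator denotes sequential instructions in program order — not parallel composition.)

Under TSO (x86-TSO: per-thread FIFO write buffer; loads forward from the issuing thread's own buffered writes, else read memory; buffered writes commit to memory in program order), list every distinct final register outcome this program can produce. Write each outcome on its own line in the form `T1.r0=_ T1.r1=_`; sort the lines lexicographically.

outcome vector order: (T1.r0,T1.r1)
|TSO outcomes| = 7

T1.r0=0 T1.r1=0
T1.r0=0 T1.r1=1
T1.r0=0 T1.r1=2
T1.r0=1 T1.r1=1
T1.r0=1 T1.r1=2
T1.r0=2 T1.r1=1
T1.r0=2 T1.r1=2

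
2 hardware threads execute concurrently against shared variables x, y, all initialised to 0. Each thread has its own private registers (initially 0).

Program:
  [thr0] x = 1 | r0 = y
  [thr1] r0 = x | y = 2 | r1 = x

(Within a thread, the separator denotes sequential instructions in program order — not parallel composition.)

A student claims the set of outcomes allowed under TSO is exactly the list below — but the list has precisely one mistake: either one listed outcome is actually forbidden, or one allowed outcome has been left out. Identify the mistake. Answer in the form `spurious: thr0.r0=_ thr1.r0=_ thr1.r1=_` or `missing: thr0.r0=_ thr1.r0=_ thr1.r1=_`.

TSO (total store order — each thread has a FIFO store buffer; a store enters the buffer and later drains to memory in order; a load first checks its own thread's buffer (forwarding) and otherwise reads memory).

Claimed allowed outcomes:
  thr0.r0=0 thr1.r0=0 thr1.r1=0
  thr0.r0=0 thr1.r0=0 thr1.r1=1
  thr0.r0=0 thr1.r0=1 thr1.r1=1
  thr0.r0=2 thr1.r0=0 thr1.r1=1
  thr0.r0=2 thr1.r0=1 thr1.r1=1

outcome vector order: (thr0.r0,thr1.r0,thr1.r1)
[TSO] allowed = {<0 0 0>; <0 0 1>; <0 1 1>; <2 0 0>; <2 0 1>; <2 1 1>}
TSO∖claimed = {<2 0 0>}

missing: thr0.r0=2 thr1.r0=0 thr1.r1=0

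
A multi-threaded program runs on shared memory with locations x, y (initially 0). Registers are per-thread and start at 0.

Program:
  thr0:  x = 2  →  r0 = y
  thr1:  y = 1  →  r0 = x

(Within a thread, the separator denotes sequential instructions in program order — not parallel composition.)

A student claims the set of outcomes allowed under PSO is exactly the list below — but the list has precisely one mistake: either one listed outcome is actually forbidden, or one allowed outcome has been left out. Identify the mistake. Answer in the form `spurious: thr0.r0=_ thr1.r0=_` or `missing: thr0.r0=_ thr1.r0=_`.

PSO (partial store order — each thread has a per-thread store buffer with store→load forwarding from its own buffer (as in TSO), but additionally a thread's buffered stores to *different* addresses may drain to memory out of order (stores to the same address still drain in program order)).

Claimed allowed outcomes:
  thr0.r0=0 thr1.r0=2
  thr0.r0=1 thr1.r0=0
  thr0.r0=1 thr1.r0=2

missing: thr0.r0=0 thr1.r0=0

outcome vector order: (thr0.r0,thr1.r0)
[PSO] allowed = {<0 0>; <0 2>; <1 0>; <1 2>}
PSO∖claimed = {<0 0>}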